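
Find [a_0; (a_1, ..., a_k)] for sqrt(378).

Write x_i = (sqrt(378) + m_i)/d_i with (m_0, d_0) = (0, 1). a_0 = floor(sqrt(378)) = 19, since 19^2 = 361 <= 378 < 400 = 20^2.
Iterate m_{i+1} = d_i*a_i - m_i, d_{i+1} = (378 - m_{i+1}^2)/d_i, a_{i+1} = floor((a_0 + m_{i+1})/d_{i+1}):
  m_1 = 1*19 - 0 = 19, d_1 = (378 - 19^2)/1 = 17/1 = 17, a_1 = floor((19 + 19)/17) = 2.
  m_2 = 17*2 - 19 = 15, d_2 = (378 - 15^2)/17 = 153/17 = 9, a_2 = floor((19 + 15)/9) = 3.
  m_3 = 9*3 - 15 = 12, d_3 = (378 - 12^2)/9 = 234/9 = 26, a_3 = floor((19 + 12)/26) = 1.
  m_4 = 26*1 - 12 = 14, d_4 = (378 - 14^2)/26 = 182/26 = 7, a_4 = floor((19 + 14)/7) = 4.
  m_5 = 7*4 - 14 = 14, d_5 = (378 - 14^2)/7 = 182/7 = 26, a_5 = floor((19 + 14)/26) = 1.
  m_6 = 26*1 - 14 = 12, d_6 = (378 - 12^2)/26 = 234/26 = 9, a_6 = floor((19 + 12)/9) = 3.
  m_7 = 9*3 - 12 = 15, d_7 = (378 - 15^2)/9 = 153/9 = 17, a_7 = floor((19 + 15)/17) = 2.
  m_8 = 17*2 - 15 = 19, d_8 = (378 - 19^2)/17 = 17/17 = 1, a_8 = floor((19 + 19)/1) = 38.
  m_9 = 1*38 - 19 = 19, d_9 = (378 - 19^2)/1 = 17/1 = 17: (m_9, d_9) = (m_1, d_1) = (19, 17), so from here the quotients repeat a_1, ..., a_8; the period length is 8.
Hence the expansion of sqrt(378) is a_0 = 19 followed by the repeating block 2, 3, 1, 4, 1, 3, 2, 38 (period 8).

[19; (2, 3, 1, 4, 1, 3, 2, 38)]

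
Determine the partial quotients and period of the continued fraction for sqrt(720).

[26; (1, 4, 1, 52)]

Write x_i = (sqrt(720) + m_i)/d_i with (m_0, d_0) = (0, 1). a_0 = floor(sqrt(720)) = 26, since 26^2 = 676 <= 720 < 729 = 27^2.
Iterate m_{i+1} = d_i*a_i - m_i, d_{i+1} = (720 - m_{i+1}^2)/d_i, a_{i+1} = floor((a_0 + m_{i+1})/d_{i+1}):
  m_1 = 1*26 - 0 = 26, d_1 = (720 - 26^2)/1 = 44/1 = 44, a_1 = floor((26 + 26)/44) = 1.
  m_2 = 44*1 - 26 = 18, d_2 = (720 - 18^2)/44 = 396/44 = 9, a_2 = floor((26 + 18)/9) = 4.
  m_3 = 9*4 - 18 = 18, d_3 = (720 - 18^2)/9 = 396/9 = 44, a_3 = floor((26 + 18)/44) = 1.
  m_4 = 44*1 - 18 = 26, d_4 = (720 - 26^2)/44 = 44/44 = 1, a_4 = floor((26 + 26)/1) = 52.
  m_5 = 1*52 - 26 = 26, d_5 = (720 - 26^2)/1 = 44/1 = 44: (m_5, d_5) = (m_1, d_1) = (26, 44), so from here the quotients repeat a_1, ..., a_4; the period length is 4.
Hence the expansion of sqrt(720) is a_0 = 26 followed by the repeating block 1, 4, 1, 52 (period 4).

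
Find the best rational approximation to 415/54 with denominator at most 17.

123/16

Expand x = 415/54 as a continued fraction with the Euclidean algorithm:
  415 = 7*54 + 37, so a_0 = 7.
  54 = 1*37 + 17, so a_1 = 1.
  37 = 2*17 + 3, so a_2 = 2.
  17 = 5*3 + 2, so a_3 = 5.
  3 = 1*2 + 1, so a_4 = 1.
  2 = 2*1 + 0, so a_5 = 2.
so x = [7; 1, 2, 5, 1, 2].
Convergents (p_i = a_i*p_{i-1} + p_{i-2}, q_i = a_i*q_{i-1} + q_{i-2} with p_{-2}=0, p_{-1}=1, q_{-2}=1, q_{-1}=0), until the denominator exceeds 17:
  i=0: a_0=7, p_0 = 7*1 + 0 = 7, q_0 = 7*0 + 1 = 1.
  i=1: a_1=1, p_1 = 1*7 + 1 = 8, q_1 = 1*1 + 0 = 1.
  i=2: a_2=2, p_2 = 2*8 + 7 = 23, q_2 = 2*1 + 1 = 3.
  i=3: a_3=5, p_3 = 5*23 + 8 = 123, q_3 = 5*3 + 1 = 16.
  i=4: a_4=1, p_4 = 1*123 + 23 = 146, q_4 = 1*16 + 3 = 19.
q_4 = 19 > 17, so the last convergent with denominator <= 17 is p_3/q_3 = 123/16.
The closest fraction with denominator <= 17 is either p_3/q_3 or the intermediate fraction (k*p_3 + p_2)/(k*q_3 + q_2) with the largest k >= 1 whose denominator stays <= 17; these approach x as k grows, and every other convergent or intermediate fraction in range is farther away.
Largest k: floor((17 - q_2)/q_3) = floor((17 - 3)/16) = 0.
Since k = 0, no intermediate fraction beyond p_3/q_3 has denominator <= 17, so the convergent 123/16 is the closest (its error is |415*16 - 123*54|/(54*16) = 2/864).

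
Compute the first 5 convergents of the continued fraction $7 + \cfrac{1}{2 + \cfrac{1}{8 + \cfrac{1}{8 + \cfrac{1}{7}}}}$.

7/1, 15/2, 127/17, 1031/138, 7344/983

Using the convergent recurrence p_i = a_i*p_{i-1} + p_{i-2}, q_i = a_i*q_{i-1} + q_{i-2} with p_{-2}=0, p_{-1}=1, q_{-2}=1, q_{-1}=0:
  i=0: a_0=7, p_0 = 7*1 + 0 = 7, q_0 = 7*0 + 1 = 1.
  i=1: a_1=2, p_1 = 2*7 + 1 = 15, q_1 = 2*1 + 0 = 2.
  i=2: a_2=8, p_2 = 8*15 + 7 = 127, q_2 = 8*2 + 1 = 17.
  i=3: a_3=8, p_3 = 8*127 + 15 = 1031, q_3 = 8*17 + 2 = 138.
  i=4: a_4=7, p_4 = 7*1031 + 127 = 7344, q_4 = 7*138 + 17 = 983.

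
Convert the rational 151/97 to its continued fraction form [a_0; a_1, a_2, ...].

[1; 1, 1, 3, 1, 10]

Run the Euclidean algorithm on 151 and 97; the successive quotients are the partial quotients a_0, a_1, ... (each step inverts the fractional part left over by the previous one):
  151 = 1*97 + 54, so a_0 = 1.
  97 = 1*54 + 43, so a_1 = 1.
  54 = 1*43 + 11, so a_2 = 1.
  43 = 3*11 + 10, so a_3 = 3.
  11 = 1*10 + 1, so a_4 = 1.
  10 = 10*1 + 0, so a_5 = 10.
The remainder reaches 0 after 6 divisions, so the expansion has 6 partial quotients, read off in order.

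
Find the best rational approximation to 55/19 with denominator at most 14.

29/10

Expand x = 55/19 as a continued fraction with the Euclidean algorithm:
  55 = 2*19 + 17, so a_0 = 2.
  19 = 1*17 + 2, so a_1 = 1.
  17 = 8*2 + 1, so a_2 = 8.
  2 = 2*1 + 0, so a_3 = 2.
so x = [2; 1, 8, 2].
Convergents (p_i = a_i*p_{i-1} + p_{i-2}, q_i = a_i*q_{i-1} + q_{i-2} with p_{-2}=0, p_{-1}=1, q_{-2}=1, q_{-1}=0), until the denominator exceeds 14:
  i=0: a_0=2, p_0 = 2*1 + 0 = 2, q_0 = 2*0 + 1 = 1.
  i=1: a_1=1, p_1 = 1*2 + 1 = 3, q_1 = 1*1 + 0 = 1.
  i=2: a_2=8, p_2 = 8*3 + 2 = 26, q_2 = 8*1 + 1 = 9.
  i=3: a_3=2, p_3 = 2*26 + 3 = 55, q_3 = 2*9 + 1 = 19.
q_3 = 19 > 14, so the last convergent with denominator <= 14 is p_2/q_2 = 26/9.
The closest fraction with denominator <= 14 is either p_2/q_2 or the intermediate fraction (k*p_2 + p_1)/(k*q_2 + q_1) with the largest k >= 1 whose denominator stays <= 14; these approach x as k grows, and every other convergent or intermediate fraction in range is farther away.
Largest k: floor((14 - q_1)/q_2) = floor((14 - 1)/9) = 1.
That gives (1*26 + 3)/(1*9 + 1) = 29/10.
Compare the errors: |x - 26/9| = |55*9 - 26*19|/(19*9) = 1/171, and |x - 29/10| = |55*10 - 29*19|/(19*10) = 1/190.
Cross-multiplying, 1*171 = 171 < 190 = 1*190, so 1/190 is smaller: the intermediate fraction 29/10 is closer to x than 26/9.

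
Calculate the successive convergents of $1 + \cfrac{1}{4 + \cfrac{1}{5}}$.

1/1, 5/4, 26/21

Using the convergent recurrence p_i = a_i*p_{i-1} + p_{i-2}, q_i = a_i*q_{i-1} + q_{i-2} with p_{-2}=0, p_{-1}=1, q_{-2}=1, q_{-1}=0:
  i=0: a_0=1, p_0 = 1*1 + 0 = 1, q_0 = 1*0 + 1 = 1.
  i=1: a_1=4, p_1 = 4*1 + 1 = 5, q_1 = 4*1 + 0 = 4.
  i=2: a_2=5, p_2 = 5*5 + 1 = 26, q_2 = 5*4 + 1 = 21.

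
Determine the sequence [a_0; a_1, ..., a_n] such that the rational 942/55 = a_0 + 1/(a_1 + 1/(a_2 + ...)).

Run the Euclidean algorithm on 942 and 55; the successive quotients are the partial quotients a_0, a_1, ... (each step inverts the fractional part left over by the previous one):
  942 = 17*55 + 7, so a_0 = 17.
  55 = 7*7 + 6, so a_1 = 7.
  7 = 1*6 + 1, so a_2 = 1.
  6 = 6*1 + 0, so a_3 = 6.
The remainder reaches 0 after 4 divisions, so the expansion has 4 partial quotients, read off in order.

[17; 7, 1, 6]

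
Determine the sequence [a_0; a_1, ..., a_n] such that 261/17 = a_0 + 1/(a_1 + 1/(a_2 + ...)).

Run the Euclidean algorithm on 261 and 17; the successive quotients are the partial quotients a_0, a_1, ... (each step inverts the fractional part left over by the previous one):
  261 = 15*17 + 6, so a_0 = 15.
  17 = 2*6 + 5, so a_1 = 2.
  6 = 1*5 + 1, so a_2 = 1.
  5 = 5*1 + 0, so a_3 = 5.
The remainder reaches 0 after 4 divisions, so the expansion has 4 partial quotients, read off in order.

[15; 2, 1, 5]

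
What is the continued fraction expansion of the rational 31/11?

[2; 1, 4, 2]

Run the Euclidean algorithm on 31 and 11; the successive quotients are the partial quotients a_0, a_1, ... (each step inverts the fractional part left over by the previous one):
  31 = 2*11 + 9, so a_0 = 2.
  11 = 1*9 + 2, so a_1 = 1.
  9 = 4*2 + 1, so a_2 = 4.
  2 = 2*1 + 0, so a_3 = 2.
The remainder reaches 0 after 4 divisions, so the expansion has 4 partial quotients, read off in order.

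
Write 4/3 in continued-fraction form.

Run the Euclidean algorithm on 4 and 3; the successive quotients are the partial quotients a_0, a_1, ... (each step inverts the fractional part left over by the previous one):
  4 = 1*3 + 1, so a_0 = 1.
  3 = 3*1 + 0, so a_1 = 3.
The remainder reaches 0 after 2 divisions, so the expansion has 2 partial quotients, read off in order.

[1; 3]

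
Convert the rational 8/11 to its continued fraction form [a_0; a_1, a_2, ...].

[0; 1, 2, 1, 2]

Run the Euclidean algorithm on 8 and 11; the successive quotients are the partial quotients a_0, a_1, ... (each step inverts the fractional part left over by the previous one):
  8 = 0*11 + 8, so a_0 = 0.
  11 = 1*8 + 3, so a_1 = 1.
  8 = 2*3 + 2, so a_2 = 2.
  3 = 1*2 + 1, so a_3 = 1.
  2 = 2*1 + 0, so a_4 = 2.
The remainder reaches 0 after 5 divisions, so the expansion has 5 partial quotients, read off in order.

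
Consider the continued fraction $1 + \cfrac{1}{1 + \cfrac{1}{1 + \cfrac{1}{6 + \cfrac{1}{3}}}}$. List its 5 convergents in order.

1/1, 2/1, 3/2, 20/13, 63/41

Using the convergent recurrence p_i = a_i*p_{i-1} + p_{i-2}, q_i = a_i*q_{i-1} + q_{i-2} with p_{-2}=0, p_{-1}=1, q_{-2}=1, q_{-1}=0:
  i=0: a_0=1, p_0 = 1*1 + 0 = 1, q_0 = 1*0 + 1 = 1.
  i=1: a_1=1, p_1 = 1*1 + 1 = 2, q_1 = 1*1 + 0 = 1.
  i=2: a_2=1, p_2 = 1*2 + 1 = 3, q_2 = 1*1 + 1 = 2.
  i=3: a_3=6, p_3 = 6*3 + 2 = 20, q_3 = 6*2 + 1 = 13.
  i=4: a_4=3, p_4 = 3*20 + 3 = 63, q_4 = 3*13 + 2 = 41.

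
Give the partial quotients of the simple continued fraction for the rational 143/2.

Run the Euclidean algorithm on 143 and 2; the successive quotients are the partial quotients a_0, a_1, ... (each step inverts the fractional part left over by the previous one):
  143 = 71*2 + 1, so a_0 = 71.
  2 = 2*1 + 0, so a_1 = 2.
The remainder reaches 0 after 2 divisions, so the expansion has 2 partial quotients, read off in order.

[71; 2]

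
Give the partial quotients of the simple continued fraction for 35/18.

Run the Euclidean algorithm on 35 and 18; the successive quotients are the partial quotients a_0, a_1, ... (each step inverts the fractional part left over by the previous one):
  35 = 1*18 + 17, so a_0 = 1.
  18 = 1*17 + 1, so a_1 = 1.
  17 = 17*1 + 0, so a_2 = 17.
The remainder reaches 0 after 3 divisions, so the expansion has 3 partial quotients, read off in order.

[1; 1, 17]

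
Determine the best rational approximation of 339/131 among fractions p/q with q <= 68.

44/17

Expand x = 339/131 as a continued fraction with the Euclidean algorithm:
  339 = 2*131 + 77, so a_0 = 2.
  131 = 1*77 + 54, so a_1 = 1.
  77 = 1*54 + 23, so a_2 = 1.
  54 = 2*23 + 8, so a_3 = 2.
  23 = 2*8 + 7, so a_4 = 2.
  8 = 1*7 + 1, so a_5 = 1.
  7 = 7*1 + 0, so a_6 = 7.
so x = [2; 1, 1, 2, 2, 1, 7].
Convergents (p_i = a_i*p_{i-1} + p_{i-2}, q_i = a_i*q_{i-1} + q_{i-2} with p_{-2}=0, p_{-1}=1, q_{-2}=1, q_{-1}=0), until the denominator exceeds 68:
  i=0: a_0=2, p_0 = 2*1 + 0 = 2, q_0 = 2*0 + 1 = 1.
  i=1: a_1=1, p_1 = 1*2 + 1 = 3, q_1 = 1*1 + 0 = 1.
  i=2: a_2=1, p_2 = 1*3 + 2 = 5, q_2 = 1*1 + 1 = 2.
  i=3: a_3=2, p_3 = 2*5 + 3 = 13, q_3 = 2*2 + 1 = 5.
  i=4: a_4=2, p_4 = 2*13 + 5 = 31, q_4 = 2*5 + 2 = 12.
  i=5: a_5=1, p_5 = 1*31 + 13 = 44, q_5 = 1*12 + 5 = 17.
  i=6: a_6=7, p_6 = 7*44 + 31 = 339, q_6 = 7*17 + 12 = 131.
q_6 = 131 > 68, so the last convergent with denominator <= 68 is p_5/q_5 = 44/17.
The closest fraction with denominator <= 68 is either p_5/q_5 or the intermediate fraction (k*p_5 + p_4)/(k*q_5 + q_4) with the largest k >= 1 whose denominator stays <= 68; these approach x as k grows, and every other convergent or intermediate fraction in range is farther away.
Largest k: floor((68 - q_4)/q_5) = floor((68 - 12)/17) = 3.
That gives (3*44 + 31)/(3*17 + 12) = 163/63.
Compare the errors: |x - 44/17| = |339*17 - 44*131|/(131*17) = 1/2227, and |x - 163/63| = |339*63 - 163*131|/(131*63) = 4/8253.
Cross-multiplying, 1*8253 = 8253 < 8908 = 4*2227, so 1/2227 is smaller: the convergent 44/17 is closer to x than 163/63.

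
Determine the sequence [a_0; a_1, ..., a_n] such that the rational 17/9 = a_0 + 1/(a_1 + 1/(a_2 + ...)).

[1; 1, 8]

Run the Euclidean algorithm on 17 and 9; the successive quotients are the partial quotients a_0, a_1, ... (each step inverts the fractional part left over by the previous one):
  17 = 1*9 + 8, so a_0 = 1.
  9 = 1*8 + 1, so a_1 = 1.
  8 = 8*1 + 0, so a_2 = 8.
The remainder reaches 0 after 3 divisions, so the expansion has 3 partial quotients, read off in order.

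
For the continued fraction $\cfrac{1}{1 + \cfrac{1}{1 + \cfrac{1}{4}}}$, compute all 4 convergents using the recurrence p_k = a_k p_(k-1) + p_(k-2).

0/1, 1/1, 1/2, 5/9

Using the convergent recurrence p_i = a_i*p_{i-1} + p_{i-2}, q_i = a_i*q_{i-1} + q_{i-2} with p_{-2}=0, p_{-1}=1, q_{-2}=1, q_{-1}=0:
  i=0: a_0=0, p_0 = 0*1 + 0 = 0, q_0 = 0*0 + 1 = 1.
  i=1: a_1=1, p_1 = 1*0 + 1 = 1, q_1 = 1*1 + 0 = 1.
  i=2: a_2=1, p_2 = 1*1 + 0 = 1, q_2 = 1*1 + 1 = 2.
  i=3: a_3=4, p_3 = 4*1 + 1 = 5, q_3 = 4*2 + 1 = 9.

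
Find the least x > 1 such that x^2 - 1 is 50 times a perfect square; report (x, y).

First expand sqrt(50) as a continued fraction. With x_i = (sqrt(50) + m_i)/d_i and (m_0, d_0) = (0, 1): a_0 = floor(sqrt(50)) = 7, since 7^2 = 49 <= 50 < 64 = 8^2.
Iterate m_{i+1} = d_i*a_i - m_i, d_{i+1} = (50 - m_{i+1}^2)/d_i, a_{i+1} = floor((a_0 + m_{i+1})/d_{i+1}):
  m_1 = 1*7 - 0 = 7, d_1 = (50 - 7^2)/1 = 1/1 = 1, a_1 = floor((7 + 7)/1) = 14.
  m_2 = 1*14 - 7 = 7, d_2 = (50 - 7^2)/1 = 1/1 = 1: (m_2, d_2) = (m_1, d_1) = (7, 1), so from here the quotient a_1 repeats; the period length is 1.
So sqrt(50) = [7; (14)] with period length k = 1.
k is odd, so (p_{k-1}, q_{k-1}) only solves x^2 - 50y^2 = -1 and the fundamental solution of x^2 - 50y^2 = 1 is (p_{2k-1}, q_{2k-1}) = (p_1, q_1); compute convergents through index 1, running through the period twice.
Convergents (p_i = a_i*p_{i-1} + p_{i-2}, q_i = a_i*q_{i-1} + q_{i-2} with p_{-2}=0, p_{-1}=1, q_{-2}=1, q_{-1}=0):
  i=0: a_0=7, p_0 = 7*1 + 0 = 7, q_0 = 7*0 + 1 = 1.
  i=1: a_1=14, p_1 = 14*7 + 1 = 99, q_1 = 14*1 + 0 = 14.
Indeed p_0^2 - 50*q_0^2 = 49 - 50 = -1, not +1.
Check: 99^2 - 50*14^2 = 9801 - 9800 = 1, so (x, y) = (99, 14) solves the equation, and by the theorem it is the least positive solution.

(x, y) = (99, 14)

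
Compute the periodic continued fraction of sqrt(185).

Write x_i = (sqrt(185) + m_i)/d_i with (m_0, d_0) = (0, 1). a_0 = floor(sqrt(185)) = 13, since 13^2 = 169 <= 185 < 196 = 14^2.
Iterate m_{i+1} = d_i*a_i - m_i, d_{i+1} = (185 - m_{i+1}^2)/d_i, a_{i+1} = floor((a_0 + m_{i+1})/d_{i+1}):
  m_1 = 1*13 - 0 = 13, d_1 = (185 - 13^2)/1 = 16/1 = 16, a_1 = floor((13 + 13)/16) = 1.
  m_2 = 16*1 - 13 = 3, d_2 = (185 - 3^2)/16 = 176/16 = 11, a_2 = floor((13 + 3)/11) = 1.
  m_3 = 11*1 - 3 = 8, d_3 = (185 - 8^2)/11 = 121/11 = 11, a_3 = floor((13 + 8)/11) = 1.
  m_4 = 11*1 - 8 = 3, d_4 = (185 - 3^2)/11 = 176/11 = 16, a_4 = floor((13 + 3)/16) = 1.
  m_5 = 16*1 - 3 = 13, d_5 = (185 - 13^2)/16 = 16/16 = 1, a_5 = floor((13 + 13)/1) = 26.
  m_6 = 1*26 - 13 = 13, d_6 = (185 - 13^2)/1 = 16/1 = 16: (m_6, d_6) = (m_1, d_1) = (13, 16), so from here the quotients repeat a_1, ..., a_5; the period length is 5.
Hence the expansion of sqrt(185) is a_0 = 13 followed by the repeating block 1, 1, 1, 1, 26 (period 5).

[13; (1, 1, 1, 1, 26)]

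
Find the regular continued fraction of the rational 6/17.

[0; 2, 1, 5]

Run the Euclidean algorithm on 6 and 17; the successive quotients are the partial quotients a_0, a_1, ... (each step inverts the fractional part left over by the previous one):
  6 = 0*17 + 6, so a_0 = 0.
  17 = 2*6 + 5, so a_1 = 2.
  6 = 1*5 + 1, so a_2 = 1.
  5 = 5*1 + 0, so a_3 = 5.
The remainder reaches 0 after 4 divisions, so the expansion has 4 partial quotients, read off in order.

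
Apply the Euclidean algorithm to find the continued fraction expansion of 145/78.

Run the Euclidean algorithm on 145 and 78; the successive quotients are the partial quotients a_0, a_1, ... (each step inverts the fractional part left over by the previous one):
  145 = 1*78 + 67, so a_0 = 1.
  78 = 1*67 + 11, so a_1 = 1.
  67 = 6*11 + 1, so a_2 = 6.
  11 = 11*1 + 0, so a_3 = 11.
The remainder reaches 0 after 4 divisions, so the expansion has 4 partial quotients, read off in order.

[1; 1, 6, 11]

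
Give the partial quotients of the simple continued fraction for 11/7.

[1; 1, 1, 3]

Run the Euclidean algorithm on 11 and 7; the successive quotients are the partial quotients a_0, a_1, ... (each step inverts the fractional part left over by the previous one):
  11 = 1*7 + 4, so a_0 = 1.
  7 = 1*4 + 3, so a_1 = 1.
  4 = 1*3 + 1, so a_2 = 1.
  3 = 3*1 + 0, so a_3 = 3.
The remainder reaches 0 after 4 divisions, so the expansion has 4 partial quotients, read off in order.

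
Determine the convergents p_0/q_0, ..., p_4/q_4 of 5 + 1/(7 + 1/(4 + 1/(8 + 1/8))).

5/1, 36/7, 149/29, 1228/239, 9973/1941

Using the convergent recurrence p_i = a_i*p_{i-1} + p_{i-2}, q_i = a_i*q_{i-1} + q_{i-2} with p_{-2}=0, p_{-1}=1, q_{-2}=1, q_{-1}=0:
  i=0: a_0=5, p_0 = 5*1 + 0 = 5, q_0 = 5*0 + 1 = 1.
  i=1: a_1=7, p_1 = 7*5 + 1 = 36, q_1 = 7*1 + 0 = 7.
  i=2: a_2=4, p_2 = 4*36 + 5 = 149, q_2 = 4*7 + 1 = 29.
  i=3: a_3=8, p_3 = 8*149 + 36 = 1228, q_3 = 8*29 + 7 = 239.
  i=4: a_4=8, p_4 = 8*1228 + 149 = 9973, q_4 = 8*239 + 29 = 1941.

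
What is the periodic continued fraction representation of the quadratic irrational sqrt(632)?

[25; (7, 6, 7, 50)]

Write x_i = (sqrt(632) + m_i)/d_i with (m_0, d_0) = (0, 1). a_0 = floor(sqrt(632)) = 25, since 25^2 = 625 <= 632 < 676 = 26^2.
Iterate m_{i+1} = d_i*a_i - m_i, d_{i+1} = (632 - m_{i+1}^2)/d_i, a_{i+1} = floor((a_0 + m_{i+1})/d_{i+1}):
  m_1 = 1*25 - 0 = 25, d_1 = (632 - 25^2)/1 = 7/1 = 7, a_1 = floor((25 + 25)/7) = 7.
  m_2 = 7*7 - 25 = 24, d_2 = (632 - 24^2)/7 = 56/7 = 8, a_2 = floor((25 + 24)/8) = 6.
  m_3 = 8*6 - 24 = 24, d_3 = (632 - 24^2)/8 = 56/8 = 7, a_3 = floor((25 + 24)/7) = 7.
  m_4 = 7*7 - 24 = 25, d_4 = (632 - 25^2)/7 = 7/7 = 1, a_4 = floor((25 + 25)/1) = 50.
  m_5 = 1*50 - 25 = 25, d_5 = (632 - 25^2)/1 = 7/1 = 7: (m_5, d_5) = (m_1, d_1) = (25, 7), so from here the quotients repeat a_1, ..., a_4; the period length is 4.
Hence the expansion of sqrt(632) is a_0 = 25 followed by the repeating block 7, 6, 7, 50 (period 4).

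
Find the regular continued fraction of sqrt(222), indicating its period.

Write x_i = (sqrt(222) + m_i)/d_i with (m_0, d_0) = (0, 1). a_0 = floor(sqrt(222)) = 14, since 14^2 = 196 <= 222 < 225 = 15^2.
Iterate m_{i+1} = d_i*a_i - m_i, d_{i+1} = (222 - m_{i+1}^2)/d_i, a_{i+1} = floor((a_0 + m_{i+1})/d_{i+1}):
  m_1 = 1*14 - 0 = 14, d_1 = (222 - 14^2)/1 = 26/1 = 26, a_1 = floor((14 + 14)/26) = 1.
  m_2 = 26*1 - 14 = 12, d_2 = (222 - 12^2)/26 = 78/26 = 3, a_2 = floor((14 + 12)/3) = 8.
  m_3 = 3*8 - 12 = 12, d_3 = (222 - 12^2)/3 = 78/3 = 26, a_3 = floor((14 + 12)/26) = 1.
  m_4 = 26*1 - 12 = 14, d_4 = (222 - 14^2)/26 = 26/26 = 1, a_4 = floor((14 + 14)/1) = 28.
  m_5 = 1*28 - 14 = 14, d_5 = (222 - 14^2)/1 = 26/1 = 26: (m_5, d_5) = (m_1, d_1) = (14, 26), so from here the quotients repeat a_1, ..., a_4; the period length is 4.
Hence the expansion of sqrt(222) is a_0 = 14 followed by the repeating block 1, 8, 1, 28 (period 4).

[14; (1, 8, 1, 28)]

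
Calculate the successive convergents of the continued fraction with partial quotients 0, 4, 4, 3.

0/1, 1/4, 4/17, 13/55

Using the convergent recurrence p_i = a_i*p_{i-1} + p_{i-2}, q_i = a_i*q_{i-1} + q_{i-2} with p_{-2}=0, p_{-1}=1, q_{-2}=1, q_{-1}=0:
  i=0: a_0=0, p_0 = 0*1 + 0 = 0, q_0 = 0*0 + 1 = 1.
  i=1: a_1=4, p_1 = 4*0 + 1 = 1, q_1 = 4*1 + 0 = 4.
  i=2: a_2=4, p_2 = 4*1 + 0 = 4, q_2 = 4*4 + 1 = 17.
  i=3: a_3=3, p_3 = 3*4 + 1 = 13, q_3 = 3*17 + 4 = 55.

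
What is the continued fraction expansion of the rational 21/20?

Run the Euclidean algorithm on 21 and 20; the successive quotients are the partial quotients a_0, a_1, ... (each step inverts the fractional part left over by the previous one):
  21 = 1*20 + 1, so a_0 = 1.
  20 = 20*1 + 0, so a_1 = 20.
The remainder reaches 0 after 2 divisions, so the expansion has 2 partial quotients, read off in order.

[1; 20]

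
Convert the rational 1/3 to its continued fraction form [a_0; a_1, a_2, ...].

[0; 3]

Run the Euclidean algorithm on 1 and 3; the successive quotients are the partial quotients a_0, a_1, ... (each step inverts the fractional part left over by the previous one):
  1 = 0*3 + 1, so a_0 = 0.
  3 = 3*1 + 0, so a_1 = 3.
The remainder reaches 0 after 2 divisions, so the expansion has 2 partial quotients, read off in order.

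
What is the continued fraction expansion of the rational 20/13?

[1; 1, 1, 6]

Run the Euclidean algorithm on 20 and 13; the successive quotients are the partial quotients a_0, a_1, ... (each step inverts the fractional part left over by the previous one):
  20 = 1*13 + 7, so a_0 = 1.
  13 = 1*7 + 6, so a_1 = 1.
  7 = 1*6 + 1, so a_2 = 1.
  6 = 6*1 + 0, so a_3 = 6.
The remainder reaches 0 after 4 divisions, so the expansion has 4 partial quotients, read off in order.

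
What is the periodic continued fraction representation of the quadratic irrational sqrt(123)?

Write x_i = (sqrt(123) + m_i)/d_i with (m_0, d_0) = (0, 1). a_0 = floor(sqrt(123)) = 11, since 11^2 = 121 <= 123 < 144 = 12^2.
Iterate m_{i+1} = d_i*a_i - m_i, d_{i+1} = (123 - m_{i+1}^2)/d_i, a_{i+1} = floor((a_0 + m_{i+1})/d_{i+1}):
  m_1 = 1*11 - 0 = 11, d_1 = (123 - 11^2)/1 = 2/1 = 2, a_1 = floor((11 + 11)/2) = 11.
  m_2 = 2*11 - 11 = 11, d_2 = (123 - 11^2)/2 = 2/2 = 1, a_2 = floor((11 + 11)/1) = 22.
  m_3 = 1*22 - 11 = 11, d_3 = (123 - 11^2)/1 = 2/1 = 2: (m_3, d_3) = (m_1, d_1) = (11, 2), so from here the quotients repeat a_1, a_2; the period length is 2.
Hence the expansion of sqrt(123) is a_0 = 11 followed by the repeating block 11, 22 (period 2).

[11; (11, 22)]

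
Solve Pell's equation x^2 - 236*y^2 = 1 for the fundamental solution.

First expand sqrt(236) as a continued fraction. With x_i = (sqrt(236) + m_i)/d_i and (m_0, d_0) = (0, 1): a_0 = floor(sqrt(236)) = 15, since 15^2 = 225 <= 236 < 256 = 16^2.
Iterate m_{i+1} = d_i*a_i - m_i, d_{i+1} = (236 - m_{i+1}^2)/d_i, a_{i+1} = floor((a_0 + m_{i+1})/d_{i+1}):
  m_1 = 1*15 - 0 = 15, d_1 = (236 - 15^2)/1 = 11/1 = 11, a_1 = floor((15 + 15)/11) = 2.
  m_2 = 11*2 - 15 = 7, d_2 = (236 - 7^2)/11 = 187/11 = 17, a_2 = floor((15 + 7)/17) = 1.
  m_3 = 17*1 - 7 = 10, d_3 = (236 - 10^2)/17 = 136/17 = 8, a_3 = floor((15 + 10)/8) = 3.
  m_4 = 8*3 - 10 = 14, d_4 = (236 - 14^2)/8 = 40/8 = 5, a_4 = floor((15 + 14)/5) = 5.
  m_5 = 5*5 - 14 = 11, d_5 = (236 - 11^2)/5 = 115/5 = 23, a_5 = floor((15 + 11)/23) = 1.
  m_6 = 23*1 - 11 = 12, d_6 = (236 - 12^2)/23 = 92/23 = 4, a_6 = floor((15 + 12)/4) = 6.
  m_7 = 4*6 - 12 = 12, d_7 = (236 - 12^2)/4 = 92/4 = 23, a_7 = floor((15 + 12)/23) = 1.
  m_8 = 23*1 - 12 = 11, d_8 = (236 - 11^2)/23 = 115/23 = 5, a_8 = floor((15 + 11)/5) = 5.
  m_9 = 5*5 - 11 = 14, d_9 = (236 - 14^2)/5 = 40/5 = 8, a_9 = floor((15 + 14)/8) = 3.
  m_10 = 8*3 - 14 = 10, d_10 = (236 - 10^2)/8 = 136/8 = 17, a_10 = floor((15 + 10)/17) = 1.
  m_11 = 17*1 - 10 = 7, d_11 = (236 - 7^2)/17 = 187/17 = 11, a_11 = floor((15 + 7)/11) = 2.
  m_12 = 11*2 - 7 = 15, d_12 = (236 - 15^2)/11 = 11/11 = 1, a_12 = floor((15 + 15)/1) = 30.
  m_13 = 1*30 - 15 = 15, d_13 = (236 - 15^2)/1 = 11/1 = 11: (m_13, d_13) = (m_1, d_1) = (15, 11), so from here the quotients repeat a_1, ..., a_12; the period length is 12.
So sqrt(236) = [15; (2, 1, 3, 5, 1, 6, 1, 5, 3, 1, 2, 30)] with period length k = 12.
k is even, so the fundamental solution of x^2 - 236y^2 = 1 is (p_{k-1}, q_{k-1}) = (p_11, q_11); compute convergents through index 11.
Convergents (p_i = a_i*p_{i-1} + p_{i-2}, q_i = a_i*q_{i-1} + q_{i-2} with p_{-2}=0, p_{-1}=1, q_{-2}=1, q_{-1}=0):
  i=0: a_0=15, p_0 = 15*1 + 0 = 15, q_0 = 15*0 + 1 = 1.
  i=1: a_1=2, p_1 = 2*15 + 1 = 31, q_1 = 2*1 + 0 = 2.
  i=2: a_2=1, p_2 = 1*31 + 15 = 46, q_2 = 1*2 + 1 = 3.
  i=3: a_3=3, p_3 = 3*46 + 31 = 169, q_3 = 3*3 + 2 = 11.
  i=4: a_4=5, p_4 = 5*169 + 46 = 891, q_4 = 5*11 + 3 = 58.
  i=5: a_5=1, p_5 = 1*891 + 169 = 1060, q_5 = 1*58 + 11 = 69.
  i=6: a_6=6, p_6 = 6*1060 + 891 = 7251, q_6 = 6*69 + 58 = 472.
  i=7: a_7=1, p_7 = 1*7251 + 1060 = 8311, q_7 = 1*472 + 69 = 541.
  i=8: a_8=5, p_8 = 5*8311 + 7251 = 48806, q_8 = 5*541 + 472 = 3177.
  i=9: a_9=3, p_9 = 3*48806 + 8311 = 154729, q_9 = 3*3177 + 541 = 10072.
  i=10: a_10=1, p_10 = 1*154729 + 48806 = 203535, q_10 = 1*10072 + 3177 = 13249.
  i=11: a_11=2, p_11 = 2*203535 + 154729 = 561799, q_11 = 2*13249 + 10072 = 36570.
Check: 561799^2 - 236*36570^2 = 315618116401 - 315618116400 = 1, so (x, y) = (561799, 36570) solves the equation, and by the theorem it is the least positive solution.

(x, y) = (561799, 36570)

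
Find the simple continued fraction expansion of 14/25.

[0; 1, 1, 3, 1, 2]

Run the Euclidean algorithm on 14 and 25; the successive quotients are the partial quotients a_0, a_1, ... (each step inverts the fractional part left over by the previous one):
  14 = 0*25 + 14, so a_0 = 0.
  25 = 1*14 + 11, so a_1 = 1.
  14 = 1*11 + 3, so a_2 = 1.
  11 = 3*3 + 2, so a_3 = 3.
  3 = 1*2 + 1, so a_4 = 1.
  2 = 2*1 + 0, so a_5 = 2.
The remainder reaches 0 after 6 divisions, so the expansion has 6 partial quotients, read off in order.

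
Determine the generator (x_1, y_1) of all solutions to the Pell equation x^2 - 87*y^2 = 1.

First expand sqrt(87) as a continued fraction. With x_i = (sqrt(87) + m_i)/d_i and (m_0, d_0) = (0, 1): a_0 = floor(sqrt(87)) = 9, since 9^2 = 81 <= 87 < 100 = 10^2.
Iterate m_{i+1} = d_i*a_i - m_i, d_{i+1} = (87 - m_{i+1}^2)/d_i, a_{i+1} = floor((a_0 + m_{i+1})/d_{i+1}):
  m_1 = 1*9 - 0 = 9, d_1 = (87 - 9^2)/1 = 6/1 = 6, a_1 = floor((9 + 9)/6) = 3.
  m_2 = 6*3 - 9 = 9, d_2 = (87 - 9^2)/6 = 6/6 = 1, a_2 = floor((9 + 9)/1) = 18.
  m_3 = 1*18 - 9 = 9, d_3 = (87 - 9^2)/1 = 6/1 = 6: (m_3, d_3) = (m_1, d_1) = (9, 6), so from here the quotients repeat a_1, a_2; the period length is 2.
So sqrt(87) = [9; (3, 18)] with period length k = 2.
k is even, so the fundamental solution of x^2 - 87y^2 = 1 is (p_{k-1}, q_{k-1}) = (p_1, q_1); compute convergents through index 1.
Convergents (p_i = a_i*p_{i-1} + p_{i-2}, q_i = a_i*q_{i-1} + q_{i-2} with p_{-2}=0, p_{-1}=1, q_{-2}=1, q_{-1}=0):
  i=0: a_0=9, p_0 = 9*1 + 0 = 9, q_0 = 9*0 + 1 = 1.
  i=1: a_1=3, p_1 = 3*9 + 1 = 28, q_1 = 3*1 + 0 = 3.
Check: 28^2 - 87*3^2 = 784 - 783 = 1, so (x, y) = (28, 3) solves the equation, and by the theorem it is the least positive solution.

(x, y) = (28, 3)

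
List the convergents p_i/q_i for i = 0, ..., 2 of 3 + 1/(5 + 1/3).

Using the convergent recurrence p_i = a_i*p_{i-1} + p_{i-2}, q_i = a_i*q_{i-1} + q_{i-2} with p_{-2}=0, p_{-1}=1, q_{-2}=1, q_{-1}=0:
  i=0: a_0=3, p_0 = 3*1 + 0 = 3, q_0 = 3*0 + 1 = 1.
  i=1: a_1=5, p_1 = 5*3 + 1 = 16, q_1 = 5*1 + 0 = 5.
  i=2: a_2=3, p_2 = 3*16 + 3 = 51, q_2 = 3*5 + 1 = 16.

3/1, 16/5, 51/16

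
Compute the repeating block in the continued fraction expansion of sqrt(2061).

Write x_i = (sqrt(2061) + m_i)/d_i with (m_0, d_0) = (0, 1). a_0 = floor(sqrt(2061)) = 45, since 45^2 = 2025 <= 2061 < 2116 = 46^2.
Iterate m_{i+1} = d_i*a_i - m_i, d_{i+1} = (2061 - m_{i+1}^2)/d_i, a_{i+1} = floor((a_0 + m_{i+1})/d_{i+1}):
  m_1 = 1*45 - 0 = 45, d_1 = (2061 - 45^2)/1 = 36/1 = 36, a_1 = floor((45 + 45)/36) = 2.
  m_2 = 36*2 - 45 = 27, d_2 = (2061 - 27^2)/36 = 1332/36 = 37, a_2 = floor((45 + 27)/37) = 1.
  m_3 = 37*1 - 27 = 10, d_3 = (2061 - 10^2)/37 = 1961/37 = 53, a_3 = floor((45 + 10)/53) = 1.
  m_4 = 53*1 - 10 = 43, d_4 = (2061 - 43^2)/53 = 212/53 = 4, a_4 = floor((45 + 43)/4) = 22.
  m_5 = 4*22 - 43 = 45, d_5 = (2061 - 45^2)/4 = 36/4 = 9, a_5 = floor((45 + 45)/9) = 10.
  m_6 = 9*10 - 45 = 45, d_6 = (2061 - 45^2)/9 = 36/9 = 4, a_6 = floor((45 + 45)/4) = 22.
  m_7 = 4*22 - 45 = 43, d_7 = (2061 - 43^2)/4 = 212/4 = 53, a_7 = floor((45 + 43)/53) = 1.
  m_8 = 53*1 - 43 = 10, d_8 = (2061 - 10^2)/53 = 1961/53 = 37, a_8 = floor((45 + 10)/37) = 1.
  m_9 = 37*1 - 10 = 27, d_9 = (2061 - 27^2)/37 = 1332/37 = 36, a_9 = floor((45 + 27)/36) = 2.
  m_10 = 36*2 - 27 = 45, d_10 = (2061 - 45^2)/36 = 36/36 = 1, a_10 = floor((45 + 45)/1) = 90.
  m_11 = 1*90 - 45 = 45, d_11 = (2061 - 45^2)/1 = 36/1 = 36: (m_11, d_11) = (m_1, d_1) = (45, 36), so from here the quotients repeat a_1, ..., a_10; the period length is 10.
Hence the expansion of sqrt(2061) is a_0 = 45 followed by the repeating block 2, 1, 1, 22, 10, 22, 1, 1, 2, 90 (period 10).

[45; (2, 1, 1, 22, 10, 22, 1, 1, 2, 90)]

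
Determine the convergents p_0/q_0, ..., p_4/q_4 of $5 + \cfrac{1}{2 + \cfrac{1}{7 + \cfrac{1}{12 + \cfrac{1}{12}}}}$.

Using the convergent recurrence p_i = a_i*p_{i-1} + p_{i-2}, q_i = a_i*q_{i-1} + q_{i-2} with p_{-2}=0, p_{-1}=1, q_{-2}=1, q_{-1}=0:
  i=0: a_0=5, p_0 = 5*1 + 0 = 5, q_0 = 5*0 + 1 = 1.
  i=1: a_1=2, p_1 = 2*5 + 1 = 11, q_1 = 2*1 + 0 = 2.
  i=2: a_2=7, p_2 = 7*11 + 5 = 82, q_2 = 7*2 + 1 = 15.
  i=3: a_3=12, p_3 = 12*82 + 11 = 995, q_3 = 12*15 + 2 = 182.
  i=4: a_4=12, p_4 = 12*995 + 82 = 12022, q_4 = 12*182 + 15 = 2199.

5/1, 11/2, 82/15, 995/182, 12022/2199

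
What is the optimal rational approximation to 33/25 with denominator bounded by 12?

Expand x = 33/25 as a continued fraction with the Euclidean algorithm:
  33 = 1*25 + 8, so a_0 = 1.
  25 = 3*8 + 1, so a_1 = 3.
  8 = 8*1 + 0, so a_2 = 8.
so x = [1; 3, 8].
Convergents (p_i = a_i*p_{i-1} + p_{i-2}, q_i = a_i*q_{i-1} + q_{i-2} with p_{-2}=0, p_{-1}=1, q_{-2}=1, q_{-1}=0), until the denominator exceeds 12:
  i=0: a_0=1, p_0 = 1*1 + 0 = 1, q_0 = 1*0 + 1 = 1.
  i=1: a_1=3, p_1 = 3*1 + 1 = 4, q_1 = 3*1 + 0 = 3.
  i=2: a_2=8, p_2 = 8*4 + 1 = 33, q_2 = 8*3 + 1 = 25.
q_2 = 25 > 12, so the last convergent with denominator <= 12 is p_1/q_1 = 4/3.
The closest fraction with denominator <= 12 is either p_1/q_1 or the intermediate fraction (k*p_1 + p_0)/(k*q_1 + q_0) with the largest k >= 1 whose denominator stays <= 12; these approach x as k grows, and every other convergent or intermediate fraction in range is farther away.
Largest k: floor((12 - q_0)/q_1) = floor((12 - 1)/3) = 3.
That gives (3*4 + 1)/(3*3 + 1) = 13/10.
Compare the errors: |x - 4/3| = |33*3 - 4*25|/(25*3) = 1/75, and |x - 13/10| = |33*10 - 13*25|/(25*10) = 5/250.
Cross-multiplying, 1*250 = 250 < 375 = 5*75, so 1/75 is smaller: the convergent 4/3 is closer to x than 13/10.

4/3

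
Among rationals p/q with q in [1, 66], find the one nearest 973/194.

326/65

Expand x = 973/194 as a continued fraction with the Euclidean algorithm:
  973 = 5*194 + 3, so a_0 = 5.
  194 = 64*3 + 2, so a_1 = 64.
  3 = 1*2 + 1, so a_2 = 1.
  2 = 2*1 + 0, so a_3 = 2.
so x = [5; 64, 1, 2].
Convergents (p_i = a_i*p_{i-1} + p_{i-2}, q_i = a_i*q_{i-1} + q_{i-2} with p_{-2}=0, p_{-1}=1, q_{-2}=1, q_{-1}=0), until the denominator exceeds 66:
  i=0: a_0=5, p_0 = 5*1 + 0 = 5, q_0 = 5*0 + 1 = 1.
  i=1: a_1=64, p_1 = 64*5 + 1 = 321, q_1 = 64*1 + 0 = 64.
  i=2: a_2=1, p_2 = 1*321 + 5 = 326, q_2 = 1*64 + 1 = 65.
  i=3: a_3=2, p_3 = 2*326 + 321 = 973, q_3 = 2*65 + 64 = 194.
q_3 = 194 > 66, so the last convergent with denominator <= 66 is p_2/q_2 = 326/65.
The closest fraction with denominator <= 66 is either p_2/q_2 or the intermediate fraction (k*p_2 + p_1)/(k*q_2 + q_1) with the largest k >= 1 whose denominator stays <= 66; these approach x as k grows, and every other convergent or intermediate fraction in range is farther away.
Largest k: floor((66 - q_1)/q_2) = floor((66 - 64)/65) = 0.
Since k = 0, no intermediate fraction beyond p_2/q_2 has denominator <= 66, so the convergent 326/65 is the closest (its error is |973*65 - 326*194|/(194*65) = 1/12610).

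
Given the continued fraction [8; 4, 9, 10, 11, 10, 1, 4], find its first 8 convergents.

8/1, 33/4, 305/37, 3083/374, 34218/4151, 345263/41884, 379481/46035, 1863187/226024

Using the convergent recurrence p_i = a_i*p_{i-1} + p_{i-2}, q_i = a_i*q_{i-1} + q_{i-2} with p_{-2}=0, p_{-1}=1, q_{-2}=1, q_{-1}=0:
  i=0: a_0=8, p_0 = 8*1 + 0 = 8, q_0 = 8*0 + 1 = 1.
  i=1: a_1=4, p_1 = 4*8 + 1 = 33, q_1 = 4*1 + 0 = 4.
  i=2: a_2=9, p_2 = 9*33 + 8 = 305, q_2 = 9*4 + 1 = 37.
  i=3: a_3=10, p_3 = 10*305 + 33 = 3083, q_3 = 10*37 + 4 = 374.
  i=4: a_4=11, p_4 = 11*3083 + 305 = 34218, q_4 = 11*374 + 37 = 4151.
  i=5: a_5=10, p_5 = 10*34218 + 3083 = 345263, q_5 = 10*4151 + 374 = 41884.
  i=6: a_6=1, p_6 = 1*345263 + 34218 = 379481, q_6 = 1*41884 + 4151 = 46035.
  i=7: a_7=4, p_7 = 4*379481 + 345263 = 1863187, q_7 = 4*46035 + 41884 = 226024.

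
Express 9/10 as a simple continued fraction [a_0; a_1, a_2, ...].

Run the Euclidean algorithm on 9 and 10; the successive quotients are the partial quotients a_0, a_1, ... (each step inverts the fractional part left over by the previous one):
  9 = 0*10 + 9, so a_0 = 0.
  10 = 1*9 + 1, so a_1 = 1.
  9 = 9*1 + 0, so a_2 = 9.
The remainder reaches 0 after 3 divisions, so the expansion has 3 partial quotients, read off in order.

[0; 1, 9]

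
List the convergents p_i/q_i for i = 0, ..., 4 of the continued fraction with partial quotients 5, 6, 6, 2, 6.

Using the convergent recurrence p_i = a_i*p_{i-1} + p_{i-2}, q_i = a_i*q_{i-1} + q_{i-2} with p_{-2}=0, p_{-1}=1, q_{-2}=1, q_{-1}=0:
  i=0: a_0=5, p_0 = 5*1 + 0 = 5, q_0 = 5*0 + 1 = 1.
  i=1: a_1=6, p_1 = 6*5 + 1 = 31, q_1 = 6*1 + 0 = 6.
  i=2: a_2=6, p_2 = 6*31 + 5 = 191, q_2 = 6*6 + 1 = 37.
  i=3: a_3=2, p_3 = 2*191 + 31 = 413, q_3 = 2*37 + 6 = 80.
  i=4: a_4=6, p_4 = 6*413 + 191 = 2669, q_4 = 6*80 + 37 = 517.

5/1, 31/6, 191/37, 413/80, 2669/517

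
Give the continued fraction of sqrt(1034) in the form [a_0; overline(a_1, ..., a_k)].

Write x_i = (sqrt(1034) + m_i)/d_i with (m_0, d_0) = (0, 1). a_0 = floor(sqrt(1034)) = 32, since 32^2 = 1024 <= 1034 < 1089 = 33^2.
Iterate m_{i+1} = d_i*a_i - m_i, d_{i+1} = (1034 - m_{i+1}^2)/d_i, a_{i+1} = floor((a_0 + m_{i+1})/d_{i+1}):
  m_1 = 1*32 - 0 = 32, d_1 = (1034 - 32^2)/1 = 10/1 = 10, a_1 = floor((32 + 32)/10) = 6.
  m_2 = 10*6 - 32 = 28, d_2 = (1034 - 28^2)/10 = 250/10 = 25, a_2 = floor((32 + 28)/25) = 2.
  m_3 = 25*2 - 28 = 22, d_3 = (1034 - 22^2)/25 = 550/25 = 22, a_3 = floor((32 + 22)/22) = 2.
  m_4 = 22*2 - 22 = 22, d_4 = (1034 - 22^2)/22 = 550/22 = 25, a_4 = floor((32 + 22)/25) = 2.
  m_5 = 25*2 - 22 = 28, d_5 = (1034 - 28^2)/25 = 250/25 = 10, a_5 = floor((32 + 28)/10) = 6.
  m_6 = 10*6 - 28 = 32, d_6 = (1034 - 32^2)/10 = 10/10 = 1, a_6 = floor((32 + 32)/1) = 64.
  m_7 = 1*64 - 32 = 32, d_7 = (1034 - 32^2)/1 = 10/1 = 10: (m_7, d_7) = (m_1, d_1) = (32, 10), so from here the quotients repeat a_1, ..., a_6; the period length is 6.
Hence the expansion of sqrt(1034) is a_0 = 32 followed by the repeating block 6, 2, 2, 2, 6, 64 (period 6).

[32; overline(6, 2, 2, 2, 6, 64)]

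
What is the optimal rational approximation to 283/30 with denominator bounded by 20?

151/16

Expand x = 283/30 as a continued fraction with the Euclidean algorithm:
  283 = 9*30 + 13, so a_0 = 9.
  30 = 2*13 + 4, so a_1 = 2.
  13 = 3*4 + 1, so a_2 = 3.
  4 = 4*1 + 0, so a_3 = 4.
so x = [9; 2, 3, 4].
Convergents (p_i = a_i*p_{i-1} + p_{i-2}, q_i = a_i*q_{i-1} + q_{i-2} with p_{-2}=0, p_{-1}=1, q_{-2}=1, q_{-1}=0), until the denominator exceeds 20:
  i=0: a_0=9, p_0 = 9*1 + 0 = 9, q_0 = 9*0 + 1 = 1.
  i=1: a_1=2, p_1 = 2*9 + 1 = 19, q_1 = 2*1 + 0 = 2.
  i=2: a_2=3, p_2 = 3*19 + 9 = 66, q_2 = 3*2 + 1 = 7.
  i=3: a_3=4, p_3 = 4*66 + 19 = 283, q_3 = 4*7 + 2 = 30.
q_3 = 30 > 20, so the last convergent with denominator <= 20 is p_2/q_2 = 66/7.
The closest fraction with denominator <= 20 is either p_2/q_2 or the intermediate fraction (k*p_2 + p_1)/(k*q_2 + q_1) with the largest k >= 1 whose denominator stays <= 20; these approach x as k grows, and every other convergent or intermediate fraction in range is farther away.
Largest k: floor((20 - q_1)/q_2) = floor((20 - 2)/7) = 2.
That gives (2*66 + 19)/(2*7 + 2) = 151/16.
Compare the errors: |x - 66/7| = |283*7 - 66*30|/(30*7) = 1/210, and |x - 151/16| = |283*16 - 151*30|/(30*16) = 2/480.
Cross-multiplying, 2*210 = 420 < 480 = 1*480, so 2/480 is smaller: the intermediate fraction 151/16 is closer to x than 66/7.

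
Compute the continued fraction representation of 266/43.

Run the Euclidean algorithm on 266 and 43; the successive quotients are the partial quotients a_0, a_1, ... (each step inverts the fractional part left over by the previous one):
  266 = 6*43 + 8, so a_0 = 6.
  43 = 5*8 + 3, so a_1 = 5.
  8 = 2*3 + 2, so a_2 = 2.
  3 = 1*2 + 1, so a_3 = 1.
  2 = 2*1 + 0, so a_4 = 2.
The remainder reaches 0 after 5 divisions, so the expansion has 5 partial quotients, read off in order.

[6; 5, 2, 1, 2]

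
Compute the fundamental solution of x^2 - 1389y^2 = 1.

First expand sqrt(1389) as a continued fraction. With x_i = (sqrt(1389) + m_i)/d_i and (m_0, d_0) = (0, 1): a_0 = floor(sqrt(1389)) = 37, since 37^2 = 1369 <= 1389 < 1444 = 38^2.
Iterate m_{i+1} = d_i*a_i - m_i, d_{i+1} = (1389 - m_{i+1}^2)/d_i, a_{i+1} = floor((a_0 + m_{i+1})/d_{i+1}):
  m_1 = 1*37 - 0 = 37, d_1 = (1389 - 37^2)/1 = 20/1 = 20, a_1 = floor((37 + 37)/20) = 3.
  m_2 = 20*3 - 37 = 23, d_2 = (1389 - 23^2)/20 = 860/20 = 43, a_2 = floor((37 + 23)/43) = 1.
  m_3 = 43*1 - 23 = 20, d_3 = (1389 - 20^2)/43 = 989/43 = 23, a_3 = floor((37 + 20)/23) = 2.
  m_4 = 23*2 - 20 = 26, d_4 = (1389 - 26^2)/23 = 713/23 = 31, a_4 = floor((37 + 26)/31) = 2.
  m_5 = 31*2 - 26 = 36, d_5 = (1389 - 36^2)/31 = 93/31 = 3, a_5 = floor((37 + 36)/3) = 24.
  m_6 = 3*24 - 36 = 36, d_6 = (1389 - 36^2)/3 = 93/3 = 31, a_6 = floor((37 + 36)/31) = 2.
  m_7 = 31*2 - 36 = 26, d_7 = (1389 - 26^2)/31 = 713/31 = 23, a_7 = floor((37 + 26)/23) = 2.
  m_8 = 23*2 - 26 = 20, d_8 = (1389 - 20^2)/23 = 989/23 = 43, a_8 = floor((37 + 20)/43) = 1.
  m_9 = 43*1 - 20 = 23, d_9 = (1389 - 23^2)/43 = 860/43 = 20, a_9 = floor((37 + 23)/20) = 3.
  m_10 = 20*3 - 23 = 37, d_10 = (1389 - 37^2)/20 = 20/20 = 1, a_10 = floor((37 + 37)/1) = 74.
  m_11 = 1*74 - 37 = 37, d_11 = (1389 - 37^2)/1 = 20/1 = 20: (m_11, d_11) = (m_1, d_1) = (37, 20), so from here the quotients repeat a_1, ..., a_10; the period length is 10.
So sqrt(1389) = [37; (3, 1, 2, 2, 24, 2, 2, 1, 3, 74)] with period length k = 10.
k is even, so the fundamental solution of x^2 - 1389y^2 = 1 is (p_{k-1}, q_{k-1}) = (p_9, q_9); compute convergents through index 9.
Convergents (p_i = a_i*p_{i-1} + p_{i-2}, q_i = a_i*q_{i-1} + q_{i-2} with p_{-2}=0, p_{-1}=1, q_{-2}=1, q_{-1}=0):
  i=0: a_0=37, p_0 = 37*1 + 0 = 37, q_0 = 37*0 + 1 = 1.
  i=1: a_1=3, p_1 = 3*37 + 1 = 112, q_1 = 3*1 + 0 = 3.
  i=2: a_2=1, p_2 = 1*112 + 37 = 149, q_2 = 1*3 + 1 = 4.
  i=3: a_3=2, p_3 = 2*149 + 112 = 410, q_3 = 2*4 + 3 = 11.
  i=4: a_4=2, p_4 = 2*410 + 149 = 969, q_4 = 2*11 + 4 = 26.
  i=5: a_5=24, p_5 = 24*969 + 410 = 23666, q_5 = 24*26 + 11 = 635.
  i=6: a_6=2, p_6 = 2*23666 + 969 = 48301, q_6 = 2*635 + 26 = 1296.
  i=7: a_7=2, p_7 = 2*48301 + 23666 = 120268, q_7 = 2*1296 + 635 = 3227.
  i=8: a_8=1, p_8 = 1*120268 + 48301 = 168569, q_8 = 1*3227 + 1296 = 4523.
  i=9: a_9=3, p_9 = 3*168569 + 120268 = 625975, q_9 = 3*4523 + 3227 = 16796.
Check: 625975^2 - 1389*16796^2 = 391844700625 - 391844700624 = 1, so (x, y) = (625975, 16796) solves the equation, and by the theorem it is the least positive solution.

(x, y) = (625975, 16796)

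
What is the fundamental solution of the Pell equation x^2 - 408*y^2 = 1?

First expand sqrt(408) as a continued fraction. With x_i = (sqrt(408) + m_i)/d_i and (m_0, d_0) = (0, 1): a_0 = floor(sqrt(408)) = 20, since 20^2 = 400 <= 408 < 441 = 21^2.
Iterate m_{i+1} = d_i*a_i - m_i, d_{i+1} = (408 - m_{i+1}^2)/d_i, a_{i+1} = floor((a_0 + m_{i+1})/d_{i+1}):
  m_1 = 1*20 - 0 = 20, d_1 = (408 - 20^2)/1 = 8/1 = 8, a_1 = floor((20 + 20)/8) = 5.
  m_2 = 8*5 - 20 = 20, d_2 = (408 - 20^2)/8 = 8/8 = 1, a_2 = floor((20 + 20)/1) = 40.
  m_3 = 1*40 - 20 = 20, d_3 = (408 - 20^2)/1 = 8/1 = 8: (m_3, d_3) = (m_1, d_1) = (20, 8), so from here the quotients repeat a_1, a_2; the period length is 2.
So sqrt(408) = [20; (5, 40)] with period length k = 2.
k is even, so the fundamental solution of x^2 - 408y^2 = 1 is (p_{k-1}, q_{k-1}) = (p_1, q_1); compute convergents through index 1.
Convergents (p_i = a_i*p_{i-1} + p_{i-2}, q_i = a_i*q_{i-1} + q_{i-2} with p_{-2}=0, p_{-1}=1, q_{-2}=1, q_{-1}=0):
  i=0: a_0=20, p_0 = 20*1 + 0 = 20, q_0 = 20*0 + 1 = 1.
  i=1: a_1=5, p_1 = 5*20 + 1 = 101, q_1 = 5*1 + 0 = 5.
Check: 101^2 - 408*5^2 = 10201 - 10200 = 1, so (x, y) = (101, 5) solves the equation, and by the theorem it is the least positive solution.

(x, y) = (101, 5)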